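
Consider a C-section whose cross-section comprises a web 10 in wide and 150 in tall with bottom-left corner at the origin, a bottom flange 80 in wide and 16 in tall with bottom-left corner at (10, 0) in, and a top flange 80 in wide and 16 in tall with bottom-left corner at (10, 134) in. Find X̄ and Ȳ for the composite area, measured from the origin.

web: A = 10 × 150 = 1500.00, centroid at (5.00, 75.00).
bottom flange: A = 80 × 16 = 1280.00, centroid at (50.00, 8.00).
top flange: A = 80 × 16 = 1280.00, centroid at (50.00, 142.00).
ΣA = 4060.00 in², ΣAX̄ = 135500.00 in³, ΣAȲ = 304500.00 in³.
X̄ = 135500.00/4060.00 = 33.37 in; Ȳ = 304500.00/4060.00 = 75.00 in.

X̄ = 33.37 in, Ȳ = 75.00 in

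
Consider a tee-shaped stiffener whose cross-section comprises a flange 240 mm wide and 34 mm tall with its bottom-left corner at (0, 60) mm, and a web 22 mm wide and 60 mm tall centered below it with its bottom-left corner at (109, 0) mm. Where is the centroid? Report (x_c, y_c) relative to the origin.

web: A = 22 × 60 = 1320.00, centroid at (120.00, 30.00).
flange: A = 240 × 34 = 8160.00, centroid at (120.00, 77.00).
ΣA = 9480.00 mm²
ΣAx_c = (1320.00)(120.00) + (8160.00)(120.00) = 1137600.00 mm³
ΣAy_c = (1320.00)(30.00) + (8160.00)(77.00) = 667920.00 mm³
x_c = 1137600.00 / 9480.00 = 120.00 mm
y_c = 667920.00 / 9480.00 = 70.46 mm

x_c = 120.00 mm, y_c = 70.46 mm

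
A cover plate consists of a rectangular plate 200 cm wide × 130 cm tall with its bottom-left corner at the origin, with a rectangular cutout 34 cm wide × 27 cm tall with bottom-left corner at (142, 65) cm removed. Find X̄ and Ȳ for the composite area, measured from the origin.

X̄ = 97.84 cm, Ȳ = 64.51 cm

Part | A | x̄ᵢ | ȳᵢ | A·x̄ᵢ | A·ȳᵢ
plate | 26000.00 | 100.00 | 65.00 | 2600000.00 | 1690000.00
hole | -918.00 | 159.00 | 78.50 | -145962.00 | -72063.00
Σ | 25082.00 |  |  | 2454038.00 | 1617937.00
X̄ = 2454038.00 / 25082.00 = 97.84 cm
Ȳ = 1617937.00 / 25082.00 = 64.51 cm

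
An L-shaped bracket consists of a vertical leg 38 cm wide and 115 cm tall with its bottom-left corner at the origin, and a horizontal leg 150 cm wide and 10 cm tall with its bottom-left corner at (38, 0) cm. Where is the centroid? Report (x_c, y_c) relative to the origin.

Part | A | x̄ᵢ | ȳᵢ | A·x̄ᵢ | A·ȳᵢ
vertical leg | 4370.00 | 19.00 | 57.50 | 83030.00 | 251275.00
horizontal leg | 1500.00 | 113.00 | 5.00 | 169500.00 | 7500.00
Σ | 5870.00 |  |  | 252530.00 | 258775.00
x_c = 252530.00 / 5870.00 = 43.02 cm
y_c = 258775.00 / 5870.00 = 44.08 cm

x_c = 43.02 cm, y_c = 44.08 cm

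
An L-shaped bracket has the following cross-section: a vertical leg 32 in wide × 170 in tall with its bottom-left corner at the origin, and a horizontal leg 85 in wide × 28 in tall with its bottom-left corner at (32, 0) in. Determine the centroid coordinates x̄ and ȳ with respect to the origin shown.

x̄ = 33.80 in, ȳ = 63.39 in

Part | A | x̄ᵢ | ȳᵢ | A·x̄ᵢ | A·ȳᵢ
vertical leg | 5440.00 | 16.00 | 85.00 | 87040.00 | 462400.00
horizontal leg | 2380.00 | 74.50 | 14.00 | 177310.00 | 33320.00
Σ | 7820.00 |  |  | 264350.00 | 495720.00
x̄ = 264350.00 / 7820.00 = 33.80 in
ȳ = 495720.00 / 7820.00 = 63.39 in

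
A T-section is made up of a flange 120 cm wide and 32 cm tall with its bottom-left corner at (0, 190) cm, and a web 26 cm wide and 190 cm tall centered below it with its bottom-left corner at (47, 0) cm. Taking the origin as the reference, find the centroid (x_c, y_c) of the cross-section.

x_c = 60.00 cm, y_c = 143.55 cm

web: A = 26 × 190 = 4940.00, centroid at (60.00, 95.00).
flange: A = 120 × 32 = 3840.00, centroid at (60.00, 206.00).
ΣA = 8780.00 cm²
ΣAx_c = (4940.00)(60.00) + (3840.00)(60.00) = 526800.00 cm³
ΣAy_c = (4940.00)(95.00) + (3840.00)(206.00) = 1260340.00 cm³
x_c = 526800.00 / 8780.00 = 60.00 cm
y_c = 1260340.00 / 8780.00 = 143.55 cm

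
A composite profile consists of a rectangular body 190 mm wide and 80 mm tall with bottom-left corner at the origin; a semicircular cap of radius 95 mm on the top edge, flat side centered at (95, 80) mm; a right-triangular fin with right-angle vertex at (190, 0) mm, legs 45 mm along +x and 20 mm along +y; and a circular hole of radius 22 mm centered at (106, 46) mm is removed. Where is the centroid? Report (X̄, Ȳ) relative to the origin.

rectangular body: A = 190 × 80 = 15200.00, centroid at (95.00, 40.00).
semicircular top: A = ½π·95² = 14176.44, centroid at (95.00, 120.32).
triangular fin: A = ½·45·20 = 450.00, centroid at (205.00, 6.67).
hole: A = −π·22² = -1520.53, centroid at (106.00, 46.00).
ΣA = 28305.91 mm²
ΣAX̄ = (15200.00)(95.00) + (14176.44)(95.00) + (450.00)(205.00) + (-1520.53)(106.00) = 2721835.23 mm³
ΣAȲ = (15200.00)(40.00) + (14176.44)(120.32) + (450.00)(6.67) + (-1520.53)(46.00) = 2246753.86 mm³
X̄ = 2721835.23 / 28305.91 = 96.16 mm
Ȳ = 2246753.86 / 28305.91 = 79.37 mm

X̄ = 96.16 mm, Ȳ = 79.37 mm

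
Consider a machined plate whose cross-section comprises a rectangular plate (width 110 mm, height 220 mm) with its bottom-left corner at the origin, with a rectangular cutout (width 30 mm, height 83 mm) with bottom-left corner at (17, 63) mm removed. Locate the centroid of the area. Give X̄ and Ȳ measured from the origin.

X̄ = 57.64 mm, Ȳ = 110.63 mm

plate: A = 110 × 220 = 24200.00, centroid at (55.00, 110.00).
hole: A = −(30 × 83) = -2490.00, centroid at (32.00, 104.50).
ΣA = 21710.00 mm²
ΣAX̄ = (24200.00)(55.00) + (-2490.00)(32.00) = 1251320.00 mm³
ΣAȲ = (24200.00)(110.00) + (-2490.00)(104.50) = 2401795.00 mm³
X̄ = 1251320.00 / 21710.00 = 57.64 mm
Ȳ = 2401795.00 / 21710.00 = 110.63 mm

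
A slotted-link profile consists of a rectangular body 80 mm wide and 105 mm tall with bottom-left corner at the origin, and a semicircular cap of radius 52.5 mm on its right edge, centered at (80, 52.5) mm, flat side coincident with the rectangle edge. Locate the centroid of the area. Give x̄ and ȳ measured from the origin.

x̄ = 61.18 mm, ȳ = 52.50 mm

Part | A | x̄ᵢ | ȳᵢ | A·x̄ᵢ | A·ȳᵢ
rectangular body | 8400.00 | 40.00 | 52.50 | 336000.00 | 441000.00
semicircular end | 4329.51 | 102.28 | 52.50 | 442829.34 | 227299.14
Σ | 12729.51 |  |  | 778829.34 | 668299.14
x̄ = 778829.34 / 12729.51 = 61.18 mm
ȳ = 668299.14 / 12729.51 = 52.50 mm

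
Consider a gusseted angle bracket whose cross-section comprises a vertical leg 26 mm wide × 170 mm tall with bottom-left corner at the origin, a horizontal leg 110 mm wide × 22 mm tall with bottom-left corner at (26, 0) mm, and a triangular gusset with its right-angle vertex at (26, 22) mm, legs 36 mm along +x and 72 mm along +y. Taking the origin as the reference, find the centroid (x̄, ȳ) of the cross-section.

Part | A | x̄ᵢ | ȳᵢ | A·x̄ᵢ | A·ȳᵢ
vertical leg | 4420.00 | 13.00 | 85.00 | 57460.00 | 375700.00
horizontal leg | 2420.00 | 81.00 | 11.00 | 196020.00 | 26620.00
gusset | 1296.00 | 38.00 | 46.00 | 49248.00 | 59616.00
Σ | 8136.00 |  |  | 302728.00 | 461936.00
x̄ = 302728.00 / 8136.00 = 37.21 mm
ȳ = 461936.00 / 8136.00 = 56.78 mm

x̄ = 37.21 mm, ȳ = 56.78 mm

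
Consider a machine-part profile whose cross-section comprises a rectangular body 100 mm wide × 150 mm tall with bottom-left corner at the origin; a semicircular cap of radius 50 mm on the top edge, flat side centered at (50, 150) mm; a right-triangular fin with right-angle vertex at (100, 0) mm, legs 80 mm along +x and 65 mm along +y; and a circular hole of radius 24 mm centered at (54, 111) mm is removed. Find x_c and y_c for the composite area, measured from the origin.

rectangular body: A = 100 × 150 = 15000.00, centroid at (50.00, 75.00).
semicircular top: A = ½π·50² = 3926.99, centroid at (50.00, 171.22).
triangular fin: A = ½·80·65 = 2600.00, centroid at (126.67, 21.67).
hole: A = −π·24² = -1809.56, centroid at (54.00, 111.00).
ΣA = 19717.43 mm²
ΣAx_c = (15000.00)(50.00) + (3926.99)(50.00) + (2600.00)(126.67) + (-1809.56)(54.00) = 1177966.78 mm³
ΣAy_c = (15000.00)(75.00) + (3926.99)(171.22) + (2600.00)(21.67) + (-1809.56)(111.00) = 1652854.42 mm³
x_c = 1177966.78 / 19717.43 = 59.74 mm
y_c = 1652854.42 / 19717.43 = 83.83 mm

x_c = 59.74 mm, y_c = 83.83 mm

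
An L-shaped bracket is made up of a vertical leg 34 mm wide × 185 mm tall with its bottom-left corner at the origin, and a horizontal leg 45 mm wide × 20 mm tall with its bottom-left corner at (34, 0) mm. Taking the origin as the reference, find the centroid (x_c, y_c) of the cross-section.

Part | A | x̄ᵢ | ȳᵢ | A·x̄ᵢ | A·ȳᵢ
vertical leg | 6290.00 | 17.00 | 92.50 | 106930.00 | 581825.00
horizontal leg | 900.00 | 56.50 | 10.00 | 50850.00 | 9000.00
Σ | 7190.00 |  |  | 157780.00 | 590825.00
x_c = 157780.00 / 7190.00 = 21.94 mm
y_c = 590825.00 / 7190.00 = 82.17 mm

x_c = 21.94 mm, y_c = 82.17 mm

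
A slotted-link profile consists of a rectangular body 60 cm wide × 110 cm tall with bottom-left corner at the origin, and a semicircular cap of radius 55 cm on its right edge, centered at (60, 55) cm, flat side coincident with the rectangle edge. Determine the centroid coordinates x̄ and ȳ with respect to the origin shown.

Part | A | x̄ᵢ | ȳᵢ | A·x̄ᵢ | A·ȳᵢ
rectangular body | 6600.00 | 30.00 | 55.00 | 198000.00 | 363000.00
semicircular end | 4751.66 | 83.34 | 55.00 | 396016.20 | 261341.24
Σ | 11351.66 |  |  | 594016.20 | 624341.24
x̄ = 594016.20 / 11351.66 = 52.33 cm
ȳ = 624341.24 / 11351.66 = 55.00 cm

x̄ = 52.33 cm, ȳ = 55.00 cm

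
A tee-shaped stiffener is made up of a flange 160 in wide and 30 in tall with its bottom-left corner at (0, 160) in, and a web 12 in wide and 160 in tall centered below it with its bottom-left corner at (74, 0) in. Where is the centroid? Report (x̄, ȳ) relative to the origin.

x̄ = 80.00 in, ȳ = 147.86 in

Part | A | x̄ᵢ | ȳᵢ | A·x̄ᵢ | A·ȳᵢ
web | 1920.00 | 80.00 | 80.00 | 153600.00 | 153600.00
flange | 4800.00 | 80.00 | 175.00 | 384000.00 | 840000.00
Σ | 6720.00 |  |  | 537600.00 | 993600.00
x̄ = 537600.00 / 6720.00 = 80.00 in
ȳ = 993600.00 / 6720.00 = 147.86 in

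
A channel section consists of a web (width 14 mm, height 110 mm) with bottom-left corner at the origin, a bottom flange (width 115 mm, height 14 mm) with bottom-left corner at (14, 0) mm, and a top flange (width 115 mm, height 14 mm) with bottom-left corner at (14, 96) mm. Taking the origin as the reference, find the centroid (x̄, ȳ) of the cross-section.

x̄ = 50.63 mm, ȳ = 55.00 mm

Part | A | x̄ᵢ | ȳᵢ | A·x̄ᵢ | A·ȳᵢ
web | 1540.00 | 7.00 | 55.00 | 10780.00 | 84700.00
bottom flange | 1610.00 | 71.50 | 7.00 | 115115.00 | 11270.00
top flange | 1610.00 | 71.50 | 103.00 | 115115.00 | 165830.00
Σ | 4760.00 |  |  | 241010.00 | 261800.00
x̄ = 241010.00 / 4760.00 = 50.63 mm
ȳ = 261800.00 / 4760.00 = 55.00 mm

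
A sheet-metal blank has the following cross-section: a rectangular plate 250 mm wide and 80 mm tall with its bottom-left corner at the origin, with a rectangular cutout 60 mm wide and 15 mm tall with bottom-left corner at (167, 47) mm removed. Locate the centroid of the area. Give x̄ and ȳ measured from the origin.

plate: A = 250 × 80 = 20000.00, centroid at (125.00, 40.00).
hole: A = −(60 × 15) = -900.00, centroid at (197.00, 54.50).
ΣA = 19100.00 mm², ΣAx̄ = 2322700.00 mm³, ΣAȳ = 750950.00 mm³.
x̄ = 2322700.00/19100.00 = 121.61 mm; ȳ = 750950.00/19100.00 = 39.32 mm.

x̄ = 121.61 mm, ȳ = 39.32 mm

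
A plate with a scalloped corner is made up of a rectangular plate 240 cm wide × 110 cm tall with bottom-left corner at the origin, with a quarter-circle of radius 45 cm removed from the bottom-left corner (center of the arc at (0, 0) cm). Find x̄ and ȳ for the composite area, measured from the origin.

x̄ = 126.47 cm, ȳ = 57.30 cm

Part | A | x̄ᵢ | ȳᵢ | A·x̄ᵢ | A·ȳᵢ
plate | 26400.00 | 120.00 | 55.00 | 3168000.00 | 1452000.00
removed quarter-circle | -1590.43 | 19.10 | 19.10 | -30375.00 | -30375.00
Σ | 24809.57 |  |  | 3137625.00 | 1421625.00
x̄ = 3137625.00 / 24809.57 = 126.47 cm
ȳ = 1421625.00 / 24809.57 = 57.30 cm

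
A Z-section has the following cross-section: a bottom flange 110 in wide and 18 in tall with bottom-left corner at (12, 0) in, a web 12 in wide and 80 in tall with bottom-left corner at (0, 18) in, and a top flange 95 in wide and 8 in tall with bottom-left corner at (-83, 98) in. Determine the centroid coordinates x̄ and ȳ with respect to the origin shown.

bottom flange: A = 110 × 18 = 1980.00, centroid at (67.00, 9.00).
web: A = 12 × 80 = 960.00, centroid at (6.00, 58.00).
top flange: A = 95 × 8 = 760.00, centroid at (-35.50, 102.00).
ΣA = 3700.00 in², ΣAx̄ = 111440.00 in³, ΣAȳ = 151020.00 in³.
x̄ = 111440.00/3700.00 = 30.12 in; ȳ = 151020.00/3700.00 = 40.82 in.

x̄ = 30.12 in, ȳ = 40.82 in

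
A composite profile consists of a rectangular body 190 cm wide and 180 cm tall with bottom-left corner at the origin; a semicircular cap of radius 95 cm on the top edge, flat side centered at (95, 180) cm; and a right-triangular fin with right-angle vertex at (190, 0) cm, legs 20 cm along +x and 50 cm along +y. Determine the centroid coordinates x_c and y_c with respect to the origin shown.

rectangular body: A = 190 × 180 = 34200.00, centroid at (95.00, 90.00).
semicircular top: A = ½π·95² = 14176.44, centroid at (95.00, 220.32).
triangular fin: A = ½·20·50 = 500.00, centroid at (196.67, 16.67).
ΣA = 48876.44 cm², ΣAx_c = 4694094.83 cm³, ΣAy_c = 6209675.30 cm³.
x_c = 4694094.83/48876.44 = 96.04 cm; y_c = 6209675.30/48876.44 = 127.05 cm.

x_c = 96.04 cm, y_c = 127.05 cm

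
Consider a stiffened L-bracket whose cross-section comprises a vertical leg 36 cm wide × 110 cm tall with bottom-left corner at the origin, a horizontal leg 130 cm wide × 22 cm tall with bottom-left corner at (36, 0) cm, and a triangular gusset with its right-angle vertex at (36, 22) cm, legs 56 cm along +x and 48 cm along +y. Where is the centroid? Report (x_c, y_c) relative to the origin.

vertical leg: A = 36 × 110 = 3960.00, centroid at (18.00, 55.00).
horizontal leg: A = 130 × 22 = 2860.00, centroid at (101.00, 11.00).
gusset: A = ½·56·48 = 1344.00, centroid at (54.67, 38.00).
ΣA = 8164.00 cm²
ΣAx_c = (3960.00)(18.00) + (2860.00)(101.00) + (1344.00)(54.67) = 433612.00 cm³
ΣAy_c = (3960.00)(55.00) + (2860.00)(11.00) + (1344.00)(38.00) = 300332.00 cm³
x_c = 433612.00 / 8164.00 = 53.11 cm
y_c = 300332.00 / 8164.00 = 36.79 cm

x_c = 53.11 cm, y_c = 36.79 cm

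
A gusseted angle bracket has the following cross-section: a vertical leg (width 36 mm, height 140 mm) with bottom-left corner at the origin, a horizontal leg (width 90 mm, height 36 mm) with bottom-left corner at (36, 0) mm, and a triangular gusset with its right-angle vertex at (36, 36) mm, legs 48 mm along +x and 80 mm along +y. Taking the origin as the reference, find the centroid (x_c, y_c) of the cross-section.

x_c = 44.41 mm, y_c = 52.10 mm

vertical leg: A = 36 × 140 = 5040.00, centroid at (18.00, 70.00).
horizontal leg: A = 90 × 36 = 3240.00, centroid at (81.00, 18.00).
gusset: A = ½·48·80 = 1920.00, centroid at (52.00, 62.67).
ΣA = 10200.00 mm², ΣAx_c = 453000.00 mm³, ΣAy_c = 531440.00 mm³.
x_c = 453000.00/10200.00 = 44.41 mm; y_c = 531440.00/10200.00 = 52.10 mm.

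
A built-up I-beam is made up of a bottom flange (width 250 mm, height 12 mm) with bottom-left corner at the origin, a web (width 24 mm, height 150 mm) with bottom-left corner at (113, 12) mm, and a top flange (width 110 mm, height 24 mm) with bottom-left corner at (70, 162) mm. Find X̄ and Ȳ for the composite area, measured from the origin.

X̄ = 125.00 mm, Ȳ = 85.56 mm

bottom flange: A = 250 × 12 = 3000.00, centroid at (125.00, 6.00).
web: A = 24 × 150 = 3600.00, centroid at (125.00, 87.00).
top flange: A = 110 × 24 = 2640.00, centroid at (125.00, 174.00).
ΣA = 9240.00 mm²
ΣAX̄ = (3000.00)(125.00) + (3600.00)(125.00) + (2640.00)(125.00) = 1155000.00 mm³
ΣAȲ = (3000.00)(6.00) + (3600.00)(87.00) + (2640.00)(174.00) = 790560.00 mm³
X̄ = 1155000.00 / 9240.00 = 125.00 mm
Ȳ = 790560.00 / 9240.00 = 85.56 mm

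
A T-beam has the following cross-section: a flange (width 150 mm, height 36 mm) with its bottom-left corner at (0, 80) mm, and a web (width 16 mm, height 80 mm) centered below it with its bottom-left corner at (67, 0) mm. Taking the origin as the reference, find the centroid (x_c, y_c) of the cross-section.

web: A = 16 × 80 = 1280.00, centroid at (75.00, 40.00).
flange: A = 150 × 36 = 5400.00, centroid at (75.00, 98.00).
ΣA = 6680.00 mm², ΣAx_c = 501000.00 mm³, ΣAy_c = 580400.00 mm³.
x_c = 501000.00/6680.00 = 75.00 mm; y_c = 580400.00/6680.00 = 86.89 mm.

x_c = 75.00 mm, y_c = 86.89 mm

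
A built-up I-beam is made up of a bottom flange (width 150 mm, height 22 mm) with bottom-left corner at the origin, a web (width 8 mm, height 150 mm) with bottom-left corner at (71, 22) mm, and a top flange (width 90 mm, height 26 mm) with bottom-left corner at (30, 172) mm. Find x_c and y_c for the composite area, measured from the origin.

x_c = 75.00 mm, y_c = 85.61 mm

Part | A | x̄ᵢ | ȳᵢ | A·x̄ᵢ | A·ȳᵢ
bottom flange | 3300.00 | 75.00 | 11.00 | 247500.00 | 36300.00
web | 1200.00 | 75.00 | 97.00 | 90000.00 | 116400.00
top flange | 2340.00 | 75.00 | 185.00 | 175500.00 | 432900.00
Σ | 6840.00 |  |  | 513000.00 | 585600.00
x_c = 513000.00 / 6840.00 = 75.00 mm
y_c = 585600.00 / 6840.00 = 85.61 mm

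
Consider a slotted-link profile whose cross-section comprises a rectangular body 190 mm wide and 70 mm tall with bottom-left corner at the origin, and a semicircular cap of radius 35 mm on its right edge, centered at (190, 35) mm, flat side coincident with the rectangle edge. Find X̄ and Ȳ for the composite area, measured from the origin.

X̄ = 108.88 mm, Ȳ = 35.00 mm

rectangular body: A = 190 × 70 = 13300.00, centroid at (95.00, 35.00).
semicircular end: A = ½π·35² = 1924.23, centroid at (204.85, 35.00).
ΣA = 15224.23 mm², ΣAX̄ = 1657686.18 mm³, ΣAȲ = 532847.89 mm³.
X̄ = 1657686.18/15224.23 = 108.88 mm; Ȳ = 532847.89/15224.23 = 35.00 mm.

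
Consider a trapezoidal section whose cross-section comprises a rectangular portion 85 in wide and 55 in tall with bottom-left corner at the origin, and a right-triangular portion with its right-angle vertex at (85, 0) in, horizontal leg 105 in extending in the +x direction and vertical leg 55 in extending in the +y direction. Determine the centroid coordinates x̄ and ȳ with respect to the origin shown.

Part | A | x̄ᵢ | ȳᵢ | A·x̄ᵢ | A·ȳᵢ
rectangular portion | 4675.00 | 42.50 | 27.50 | 198687.50 | 128562.50
triangular portion | 2887.50 | 120.00 | 18.33 | 346500.00 | 52937.50
Σ | 7562.50 |  |  | 545187.50 | 181500.00
x̄ = 545187.50 / 7562.50 = 72.09 in
ȳ = 181500.00 / 7562.50 = 24.00 in

x̄ = 72.09 in, ȳ = 24.00 in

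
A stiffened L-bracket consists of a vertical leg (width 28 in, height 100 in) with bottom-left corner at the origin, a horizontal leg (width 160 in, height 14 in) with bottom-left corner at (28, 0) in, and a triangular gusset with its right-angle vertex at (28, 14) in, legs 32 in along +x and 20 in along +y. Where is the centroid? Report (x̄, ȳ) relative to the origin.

Part | A | x̄ᵢ | ȳᵢ | A·x̄ᵢ | A·ȳᵢ
vertical leg | 2800.00 | 14.00 | 50.00 | 39200.00 | 140000.00
horizontal leg | 2240.00 | 108.00 | 7.00 | 241920.00 | 15680.00
gusset | 320.00 | 38.67 | 20.67 | 12373.33 | 6613.33
Σ | 5360.00 |  |  | 293493.33 | 162293.33
x̄ = 293493.33 / 5360.00 = 54.76 in
ȳ = 162293.33 / 5360.00 = 30.28 in

x̄ = 54.76 in, ȳ = 30.28 in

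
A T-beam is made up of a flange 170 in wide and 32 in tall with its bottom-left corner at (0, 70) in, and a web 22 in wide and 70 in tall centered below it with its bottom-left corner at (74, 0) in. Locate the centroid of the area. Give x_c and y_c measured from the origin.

Part | A | x̄ᵢ | ȳᵢ | A·x̄ᵢ | A·ȳᵢ
web | 1540.00 | 85.00 | 35.00 | 130900.00 | 53900.00
flange | 5440.00 | 85.00 | 86.00 | 462400.00 | 467840.00
Σ | 6980.00 |  |  | 593300.00 | 521740.00
x_c = 593300.00 / 6980.00 = 85.00 in
y_c = 521740.00 / 6980.00 = 74.75 in

x_c = 85.00 in, y_c = 74.75 in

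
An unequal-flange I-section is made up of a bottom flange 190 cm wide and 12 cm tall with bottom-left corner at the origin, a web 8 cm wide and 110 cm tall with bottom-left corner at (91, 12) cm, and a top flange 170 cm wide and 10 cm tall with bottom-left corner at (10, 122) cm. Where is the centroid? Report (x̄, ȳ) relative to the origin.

Part | A | x̄ᵢ | ȳᵢ | A·x̄ᵢ | A·ȳᵢ
bottom flange | 2280.00 | 95.00 | 6.00 | 216600.00 | 13680.00
web | 880.00 | 95.00 | 67.00 | 83600.00 | 58960.00
top flange | 1700.00 | 95.00 | 127.00 | 161500.00 | 215900.00
Σ | 4860.00 |  |  | 461700.00 | 288540.00
x̄ = 461700.00 / 4860.00 = 95.00 cm
ȳ = 288540.00 / 4860.00 = 59.37 cm

x̄ = 95.00 cm, ȳ = 59.37 cm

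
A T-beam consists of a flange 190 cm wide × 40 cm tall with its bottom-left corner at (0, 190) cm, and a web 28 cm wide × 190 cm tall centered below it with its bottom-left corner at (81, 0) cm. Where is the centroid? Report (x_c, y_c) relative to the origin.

Part | A | x̄ᵢ | ȳᵢ | A·x̄ᵢ | A·ȳᵢ
web | 5320.00 | 95.00 | 95.00 | 505400.00 | 505400.00
flange | 7600.00 | 95.00 | 210.00 | 722000.00 | 1596000.00
Σ | 12920.00 |  |  | 1227400.00 | 2101400.00
x_c = 1227400.00 / 12920.00 = 95.00 cm
y_c = 2101400.00 / 12920.00 = 162.65 cm

x_c = 95.00 cm, y_c = 162.65 cm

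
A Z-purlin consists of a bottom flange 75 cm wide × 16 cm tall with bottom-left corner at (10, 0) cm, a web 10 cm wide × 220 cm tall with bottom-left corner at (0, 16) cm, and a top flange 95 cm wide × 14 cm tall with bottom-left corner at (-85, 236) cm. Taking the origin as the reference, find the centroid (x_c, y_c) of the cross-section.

x_c = 3.83 cm, y_c = 128.96 cm

bottom flange: A = 75 × 16 = 1200.00, centroid at (47.50, 8.00).
web: A = 10 × 220 = 2200.00, centroid at (5.00, 126.00).
top flange: A = 95 × 14 = 1330.00, centroid at (-37.50, 243.00).
ΣA = 4730.00 cm², ΣAx_c = 18125.00 cm³, ΣAy_c = 609990.00 cm³.
x_c = 18125.00/4730.00 = 3.83 cm; y_c = 609990.00/4730.00 = 128.96 cm.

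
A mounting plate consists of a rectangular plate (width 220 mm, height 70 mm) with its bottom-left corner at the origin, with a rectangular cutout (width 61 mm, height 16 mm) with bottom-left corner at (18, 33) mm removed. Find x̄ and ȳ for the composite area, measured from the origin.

plate: A = 220 × 70 = 15400.00, centroid at (110.00, 35.00).
hole: A = −(61 × 16) = -976.00, centroid at (48.50, 41.00).
ΣA = 14424.00 mm²
ΣAx̄ = (15400.00)(110.00) + (-976.00)(48.50) = 1646664.00 mm³
ΣAȳ = (15400.00)(35.00) + (-976.00)(41.00) = 498984.00 mm³
x̄ = 1646664.00 / 14424.00 = 114.16 mm
ȳ = 498984.00 / 14424.00 = 34.59 mm

x̄ = 114.16 mm, ȳ = 34.59 mm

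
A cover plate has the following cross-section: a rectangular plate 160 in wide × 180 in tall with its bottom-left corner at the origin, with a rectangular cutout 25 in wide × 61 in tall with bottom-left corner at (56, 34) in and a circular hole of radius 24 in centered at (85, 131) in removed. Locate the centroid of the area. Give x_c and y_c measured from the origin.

plate: A = 160 × 180 = 28800.00, centroid at (80.00, 90.00).
hole 1: A = −(25 × 61) = -1525.00, centroid at (68.50, 64.50).
hole 2: A = −π·24² = -1809.56, centroid at (85.00, 131.00).
ΣA = 25465.44 in²
ΣAx_c = (28800.00)(80.00) + (-1525.00)(68.50) + (-1809.56)(85.00) = 2045725.12 in³
ΣAy_c = (28800.00)(90.00) + (-1525.00)(64.50) + (-1809.56)(131.00) = 2256585.48 in³
x_c = 2045725.12 / 25465.44 = 80.33 in
y_c = 2256585.48 / 25465.44 = 88.61 in

x_c = 80.33 in, y_c = 88.61 in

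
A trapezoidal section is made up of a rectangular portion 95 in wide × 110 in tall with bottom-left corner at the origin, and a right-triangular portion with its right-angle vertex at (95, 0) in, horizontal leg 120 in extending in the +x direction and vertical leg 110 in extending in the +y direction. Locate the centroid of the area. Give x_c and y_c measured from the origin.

Part | A | x̄ᵢ | ȳᵢ | A·x̄ᵢ | A·ȳᵢ
rectangular portion | 10450.00 | 47.50 | 55.00 | 496375.00 | 574750.00
triangular portion | 6600.00 | 135.00 | 36.67 | 891000.00 | 242000.00
Σ | 17050.00 |  |  | 1387375.00 | 816750.00
x_c = 1387375.00 / 17050.00 = 81.37 in
y_c = 816750.00 / 17050.00 = 47.90 in

x_c = 81.37 in, y_c = 47.90 in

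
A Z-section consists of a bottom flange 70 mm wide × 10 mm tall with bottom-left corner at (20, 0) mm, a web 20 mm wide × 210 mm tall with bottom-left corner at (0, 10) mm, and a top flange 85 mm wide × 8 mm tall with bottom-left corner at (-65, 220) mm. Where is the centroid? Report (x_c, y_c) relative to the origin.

bottom flange: A = 70 × 10 = 700.00, centroid at (55.00, 5.00).
web: A = 20 × 210 = 4200.00, centroid at (10.00, 115.00).
top flange: A = 85 × 8 = 680.00, centroid at (-22.50, 224.00).
ΣA = 5580.00 mm², ΣAx_c = 65200.00 mm³, ΣAy_c = 638820.00 mm³.
x_c = 65200.00/5580.00 = 11.68 mm; y_c = 638820.00/5580.00 = 114.48 mm.

x_c = 11.68 mm, y_c = 114.48 mm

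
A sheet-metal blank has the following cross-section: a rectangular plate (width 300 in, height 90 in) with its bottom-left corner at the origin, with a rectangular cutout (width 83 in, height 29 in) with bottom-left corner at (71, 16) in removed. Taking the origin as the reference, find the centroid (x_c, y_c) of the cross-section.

plate: A = 300 × 90 = 27000.00, centroid at (150.00, 45.00).
hole: A = −(83 × 29) = -2407.00, centroid at (112.50, 30.50).
ΣA = 24593.00 in², ΣAx_c = 3779212.50 in³, ΣAy_c = 1141586.50 in³.
x_c = 3779212.50/24593.00 = 153.67 in; y_c = 1141586.50/24593.00 = 46.42 in.

x_c = 153.67 in, y_c = 46.42 in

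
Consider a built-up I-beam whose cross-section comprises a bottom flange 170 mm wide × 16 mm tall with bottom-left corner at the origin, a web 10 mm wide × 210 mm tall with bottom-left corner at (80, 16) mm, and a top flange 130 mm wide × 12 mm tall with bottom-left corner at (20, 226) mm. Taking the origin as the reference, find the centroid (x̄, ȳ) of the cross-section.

x̄ = 85.00 mm, ȳ = 99.97 mm

Part | A | x̄ᵢ | ȳᵢ | A·x̄ᵢ | A·ȳᵢ
bottom flange | 2720.00 | 85.00 | 8.00 | 231200.00 | 21760.00
web | 2100.00 | 85.00 | 121.00 | 178500.00 | 254100.00
top flange | 1560.00 | 85.00 | 232.00 | 132600.00 | 361920.00
Σ | 6380.00 |  |  | 542300.00 | 637780.00
x̄ = 542300.00 / 6380.00 = 85.00 mm
ȳ = 637780.00 / 6380.00 = 99.97 mm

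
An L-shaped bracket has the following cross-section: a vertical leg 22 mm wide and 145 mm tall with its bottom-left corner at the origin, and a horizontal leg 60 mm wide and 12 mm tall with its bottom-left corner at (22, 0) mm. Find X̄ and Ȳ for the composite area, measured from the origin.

X̄ = 18.55 mm, Ȳ = 60.25 mm

vertical leg: A = 22 × 145 = 3190.00, centroid at (11.00, 72.50).
horizontal leg: A = 60 × 12 = 720.00, centroid at (52.00, 6.00).
ΣA = 3910.00 mm², ΣAX̄ = 72530.00 mm³, ΣAȲ = 235595.00 mm³.
X̄ = 72530.00/3910.00 = 18.55 mm; Ȳ = 235595.00/3910.00 = 60.25 mm.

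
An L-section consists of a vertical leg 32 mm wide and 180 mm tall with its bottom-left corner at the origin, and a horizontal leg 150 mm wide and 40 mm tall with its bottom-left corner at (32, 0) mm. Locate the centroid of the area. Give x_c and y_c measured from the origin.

x_c = 62.43 mm, y_c = 54.29 mm

Part | A | x̄ᵢ | ȳᵢ | A·x̄ᵢ | A·ȳᵢ
vertical leg | 5760.00 | 16.00 | 90.00 | 92160.00 | 518400.00
horizontal leg | 6000.00 | 107.00 | 20.00 | 642000.00 | 120000.00
Σ | 11760.00 |  |  | 734160.00 | 638400.00
x_c = 734160.00 / 11760.00 = 62.43 mm
y_c = 638400.00 / 11760.00 = 54.29 mm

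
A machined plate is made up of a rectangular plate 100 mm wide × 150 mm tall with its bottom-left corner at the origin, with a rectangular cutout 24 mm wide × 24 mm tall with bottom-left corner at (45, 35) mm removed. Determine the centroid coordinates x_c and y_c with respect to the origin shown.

x_c = 49.72 mm, y_c = 76.12 mm

plate: A = 100 × 150 = 15000.00, centroid at (50.00, 75.00).
hole: A = −(24 × 24) = -576.00, centroid at (57.00, 47.00).
ΣA = 14424.00 mm²
ΣAx_c = (15000.00)(50.00) + (-576.00)(57.00) = 717168.00 mm³
ΣAy_c = (15000.00)(75.00) + (-576.00)(47.00) = 1097928.00 mm³
x_c = 717168.00 / 14424.00 = 49.72 mm
y_c = 1097928.00 / 14424.00 = 76.12 mm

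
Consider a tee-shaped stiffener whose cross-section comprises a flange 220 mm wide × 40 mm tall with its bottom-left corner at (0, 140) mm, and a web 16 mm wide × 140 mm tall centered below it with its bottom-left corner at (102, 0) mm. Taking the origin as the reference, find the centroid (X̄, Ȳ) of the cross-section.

web: A = 16 × 140 = 2240.00, centroid at (110.00, 70.00).
flange: A = 220 × 40 = 8800.00, centroid at (110.00, 160.00).
ΣA = 11040.00 mm², ΣAX̄ = 1214400.00 mm³, ΣAȲ = 1564800.00 mm³.
X̄ = 1214400.00/11040.00 = 110.00 mm; Ȳ = 1564800.00/11040.00 = 141.74 mm.

X̄ = 110.00 mm, Ȳ = 141.74 mm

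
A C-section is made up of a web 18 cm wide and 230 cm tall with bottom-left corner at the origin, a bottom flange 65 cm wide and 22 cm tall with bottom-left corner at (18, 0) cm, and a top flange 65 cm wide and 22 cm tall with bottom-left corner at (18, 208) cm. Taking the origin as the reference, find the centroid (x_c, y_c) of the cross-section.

x_c = 25.96 cm, y_c = 115.00 cm

Part | A | x̄ᵢ | ȳᵢ | A·x̄ᵢ | A·ȳᵢ
web | 4140.00 | 9.00 | 115.00 | 37260.00 | 476100.00
bottom flange | 1430.00 | 50.50 | 11.00 | 72215.00 | 15730.00
top flange | 1430.00 | 50.50 | 219.00 | 72215.00 | 313170.00
Σ | 7000.00 |  |  | 181690.00 | 805000.00
x_c = 181690.00 / 7000.00 = 25.96 cm
y_c = 805000.00 / 7000.00 = 115.00 cm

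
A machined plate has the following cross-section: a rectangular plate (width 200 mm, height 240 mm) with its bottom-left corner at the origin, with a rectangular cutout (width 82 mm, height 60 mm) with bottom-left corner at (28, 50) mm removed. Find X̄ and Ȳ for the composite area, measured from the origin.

plate: A = 200 × 240 = 48000.00, centroid at (100.00, 120.00).
hole: A = −(82 × 60) = -4920.00, centroid at (69.00, 80.00).
ΣA = 43080.00 mm²
ΣAX̄ = (48000.00)(100.00) + (-4920.00)(69.00) = 4460520.00 mm³
ΣAȲ = (48000.00)(120.00) + (-4920.00)(80.00) = 5366400.00 mm³
X̄ = 4460520.00 / 43080.00 = 103.54 mm
Ȳ = 5366400.00 / 43080.00 = 124.57 mm

X̄ = 103.54 mm, Ȳ = 124.57 mm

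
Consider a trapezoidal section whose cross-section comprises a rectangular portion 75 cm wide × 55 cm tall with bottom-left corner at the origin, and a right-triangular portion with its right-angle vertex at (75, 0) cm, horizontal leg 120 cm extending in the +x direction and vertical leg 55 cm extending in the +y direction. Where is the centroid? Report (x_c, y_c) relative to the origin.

rectangular portion: A = 75 × 55 = 4125.00, centroid at (37.50, 27.50).
triangular portion: A = ½·120·55 = 3300.00, centroid at (115.00, 18.33).
ΣA = 7425.00 cm², ΣAx_c = 534187.50 cm³, ΣAy_c = 173937.50 cm³.
x_c = 534187.50/7425.00 = 71.94 cm; y_c = 173937.50/7425.00 = 23.43 cm.

x_c = 71.94 cm, y_c = 23.43 cm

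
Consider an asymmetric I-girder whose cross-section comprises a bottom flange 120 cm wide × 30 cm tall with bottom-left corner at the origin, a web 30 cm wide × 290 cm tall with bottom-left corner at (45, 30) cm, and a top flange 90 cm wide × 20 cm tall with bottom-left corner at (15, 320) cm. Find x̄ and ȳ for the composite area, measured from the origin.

Part | A | x̄ᵢ | ȳᵢ | A·x̄ᵢ | A·ȳᵢ
bottom flange | 3600.00 | 60.00 | 15.00 | 216000.00 | 54000.00
web | 8700.00 | 60.00 | 175.00 | 522000.00 | 1522500.00
top flange | 1800.00 | 60.00 | 330.00 | 108000.00 | 594000.00
Σ | 14100.00 |  |  | 846000.00 | 2170500.00
x̄ = 846000.00 / 14100.00 = 60.00 cm
ȳ = 2170500.00 / 14100.00 = 153.94 cm

x̄ = 60.00 cm, ȳ = 153.94 cm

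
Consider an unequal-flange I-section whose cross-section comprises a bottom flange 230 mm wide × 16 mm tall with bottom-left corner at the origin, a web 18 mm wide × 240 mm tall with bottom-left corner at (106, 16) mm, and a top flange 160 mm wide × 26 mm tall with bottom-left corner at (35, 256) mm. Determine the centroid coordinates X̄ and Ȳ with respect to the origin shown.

Part | A | x̄ᵢ | ȳᵢ | A·x̄ᵢ | A·ȳᵢ
bottom flange | 3680.00 | 115.00 | 8.00 | 423200.00 | 29440.00
web | 4320.00 | 115.00 | 136.00 | 496800.00 | 587520.00
top flange | 4160.00 | 115.00 | 269.00 | 478400.00 | 1119040.00
Σ | 12160.00 |  |  | 1398400.00 | 1736000.00
X̄ = 1398400.00 / 12160.00 = 115.00 mm
Ȳ = 1736000.00 / 12160.00 = 142.76 mm

X̄ = 115.00 mm, Ȳ = 142.76 mm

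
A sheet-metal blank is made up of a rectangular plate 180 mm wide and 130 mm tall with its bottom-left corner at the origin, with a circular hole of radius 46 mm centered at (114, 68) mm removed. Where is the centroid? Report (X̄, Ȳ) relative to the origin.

plate: A = 180 × 130 = 23400.00, centroid at (90.00, 65.00).
hole: A = −π·46² = -6647.61, centroid at (114.00, 68.00).
ΣA = 16752.39 mm²
ΣAX̄ = (23400.00)(90.00) + (-6647.61)(114.00) = 1348172.45 mm³
ΣAȲ = (23400.00)(65.00) + (-6647.61)(68.00) = 1068962.52 mm³
X̄ = 1348172.45 / 16752.39 = 80.48 mm
Ȳ = 1068962.52 / 16752.39 = 63.81 mm

X̄ = 80.48 mm, Ȳ = 63.81 mm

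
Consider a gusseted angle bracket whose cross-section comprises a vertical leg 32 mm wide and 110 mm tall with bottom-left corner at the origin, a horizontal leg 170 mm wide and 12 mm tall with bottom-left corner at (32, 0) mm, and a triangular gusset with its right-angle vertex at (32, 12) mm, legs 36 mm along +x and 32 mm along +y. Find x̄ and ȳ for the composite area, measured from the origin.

Part | A | x̄ᵢ | ȳᵢ | A·x̄ᵢ | A·ȳᵢ
vertical leg | 3520.00 | 16.00 | 55.00 | 56320.00 | 193600.00
horizontal leg | 2040.00 | 117.00 | 6.00 | 238680.00 | 12240.00
gusset | 576.00 | 44.00 | 22.67 | 25344.00 | 13056.00
Σ | 6136.00 |  |  | 320344.00 | 218896.00
x̄ = 320344.00 / 6136.00 = 52.21 mm
ȳ = 218896.00 / 6136.00 = 35.67 mm

x̄ = 52.21 mm, ȳ = 35.67 mm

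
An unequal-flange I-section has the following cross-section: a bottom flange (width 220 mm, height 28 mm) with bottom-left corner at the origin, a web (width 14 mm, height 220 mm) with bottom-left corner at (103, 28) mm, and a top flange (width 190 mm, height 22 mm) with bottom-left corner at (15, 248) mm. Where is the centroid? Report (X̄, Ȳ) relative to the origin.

X̄ = 110.00 mm, Ȳ = 118.77 mm

bottom flange: A = 220 × 28 = 6160.00, centroid at (110.00, 14.00).
web: A = 14 × 220 = 3080.00, centroid at (110.00, 138.00).
top flange: A = 190 × 22 = 4180.00, centroid at (110.00, 259.00).
ΣA = 13420.00 mm², ΣAX̄ = 1476200.00 mm³, ΣAȲ = 1593900.00 mm³.
X̄ = 1476200.00/13420.00 = 110.00 mm; Ȳ = 1593900.00/13420.00 = 118.77 mm.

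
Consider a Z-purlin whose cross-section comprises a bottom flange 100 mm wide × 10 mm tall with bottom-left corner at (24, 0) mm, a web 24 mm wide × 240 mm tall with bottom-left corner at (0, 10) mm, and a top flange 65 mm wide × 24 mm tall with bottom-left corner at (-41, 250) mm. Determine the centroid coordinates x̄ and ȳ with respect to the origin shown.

x̄ = 15.61 mm, ȳ = 139.73 mm

bottom flange: A = 100 × 10 = 1000.00, centroid at (74.00, 5.00).
web: A = 24 × 240 = 5760.00, centroid at (12.00, 130.00).
top flange: A = 65 × 24 = 1560.00, centroid at (-8.50, 262.00).
ΣA = 8320.00 mm², ΣAx̄ = 129860.00 mm³, ΣAȳ = 1162520.00 mm³.
x̄ = 129860.00/8320.00 = 15.61 mm; ȳ = 1162520.00/8320.00 = 139.73 mm.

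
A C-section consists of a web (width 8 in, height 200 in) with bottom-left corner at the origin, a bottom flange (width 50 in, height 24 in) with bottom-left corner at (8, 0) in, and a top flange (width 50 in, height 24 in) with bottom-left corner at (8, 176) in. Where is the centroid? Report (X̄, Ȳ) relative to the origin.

web: A = 8 × 200 = 1600.00, centroid at (4.00, 100.00).
bottom flange: A = 50 × 24 = 1200.00, centroid at (33.00, 12.00).
top flange: A = 50 × 24 = 1200.00, centroid at (33.00, 188.00).
ΣA = 4000.00 in², ΣAX̄ = 85600.00 in³, ΣAȲ = 400000.00 in³.
X̄ = 85600.00/4000.00 = 21.40 in; Ȳ = 400000.00/4000.00 = 100.00 in.

X̄ = 21.40 in, Ȳ = 100.00 in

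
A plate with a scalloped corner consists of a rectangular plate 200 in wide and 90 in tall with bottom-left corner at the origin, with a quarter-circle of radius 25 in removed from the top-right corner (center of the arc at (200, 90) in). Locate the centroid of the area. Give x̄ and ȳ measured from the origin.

plate: A = 200 × 90 = 18000.00, centroid at (100.00, 45.00).
removed quarter-circle: A = −¼π·25² = -490.87, centroid at (189.39, 79.39).
ΣA = 17509.13 in²
ΣAx̄ = (18000.00)(100.00) + (-490.87)(189.39) = 1707033.56 in³
ΣAȳ = (18000.00)(45.00) + (-490.87)(79.39) = 771029.69 in³
x̄ = 1707033.56 / 17509.13 = 97.49 in
ȳ = 771029.69 / 17509.13 = 44.04 in

x̄ = 97.49 in, ȳ = 44.04 in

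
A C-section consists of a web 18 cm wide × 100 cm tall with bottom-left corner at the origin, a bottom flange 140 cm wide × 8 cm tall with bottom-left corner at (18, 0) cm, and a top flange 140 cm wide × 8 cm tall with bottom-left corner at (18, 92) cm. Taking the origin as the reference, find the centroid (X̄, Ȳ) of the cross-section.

X̄ = 52.80 cm, Ȳ = 50.00 cm

web: A = 18 × 100 = 1800.00, centroid at (9.00, 50.00).
bottom flange: A = 140 × 8 = 1120.00, centroid at (88.00, 4.00).
top flange: A = 140 × 8 = 1120.00, centroid at (88.00, 96.00).
ΣA = 4040.00 cm², ΣAX̄ = 213320.00 cm³, ΣAȲ = 202000.00 cm³.
X̄ = 213320.00/4040.00 = 52.80 cm; Ȳ = 202000.00/4040.00 = 50.00 cm.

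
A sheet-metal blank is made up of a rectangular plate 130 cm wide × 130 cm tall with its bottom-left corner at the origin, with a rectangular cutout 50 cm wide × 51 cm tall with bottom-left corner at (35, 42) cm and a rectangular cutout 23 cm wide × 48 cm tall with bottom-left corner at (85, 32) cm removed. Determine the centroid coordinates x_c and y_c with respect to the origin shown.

Part | A | x̄ᵢ | ȳᵢ | A·x̄ᵢ | A·ȳᵢ
plate | 16900.00 | 65.00 | 65.00 | 1098500.00 | 1098500.00
hole 1 | -2550.00 | 60.00 | 67.50 | -153000.00 | -172125.00
hole 2 | -1104.00 | 96.50 | 56.00 | -106536.00 | -61824.00
Σ | 13246.00 |  |  | 838964.00 | 864551.00
x_c = 838964.00 / 13246.00 = 63.34 cm
y_c = 864551.00 / 13246.00 = 65.27 cm

x_c = 63.34 cm, y_c = 65.27 cm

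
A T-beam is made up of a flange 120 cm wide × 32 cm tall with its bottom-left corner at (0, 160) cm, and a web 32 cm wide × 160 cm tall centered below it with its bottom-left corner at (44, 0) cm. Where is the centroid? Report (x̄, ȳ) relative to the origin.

Part | A | x̄ᵢ | ȳᵢ | A·x̄ᵢ | A·ȳᵢ
web | 5120.00 | 60.00 | 80.00 | 307200.00 | 409600.00
flange | 3840.00 | 60.00 | 176.00 | 230400.00 | 675840.00
Σ | 8960.00 |  |  | 537600.00 | 1085440.00
x̄ = 537600.00 / 8960.00 = 60.00 cm
ȳ = 1085440.00 / 8960.00 = 121.14 cm

x̄ = 60.00 cm, ȳ = 121.14 cm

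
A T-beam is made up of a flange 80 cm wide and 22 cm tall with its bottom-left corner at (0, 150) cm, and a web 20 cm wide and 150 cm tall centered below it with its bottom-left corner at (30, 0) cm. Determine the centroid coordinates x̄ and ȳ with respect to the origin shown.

x̄ = 40.00 cm, ȳ = 106.80 cm

web: A = 20 × 150 = 3000.00, centroid at (40.00, 75.00).
flange: A = 80 × 22 = 1760.00, centroid at (40.00, 161.00).
ΣA = 4760.00 cm², ΣAx̄ = 190400.00 cm³, ΣAȳ = 508360.00 cm³.
x̄ = 190400.00/4760.00 = 40.00 cm; ȳ = 508360.00/4760.00 = 106.80 cm.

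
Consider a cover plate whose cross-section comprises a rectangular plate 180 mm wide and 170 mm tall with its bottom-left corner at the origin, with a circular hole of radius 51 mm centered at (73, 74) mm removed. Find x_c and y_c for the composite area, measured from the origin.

plate: A = 180 × 170 = 30600.00, centroid at (90.00, 85.00).
hole: A = −π·51² = -8171.28, centroid at (73.00, 74.00).
ΣA = 22428.72 mm², ΣAx_c = 2157496.38 mm³, ΣAy_c = 1996325.10 mm³.
x_c = 2157496.38/22428.72 = 96.19 mm; y_c = 1996325.10/22428.72 = 89.01 mm.

x_c = 96.19 mm, y_c = 89.01 mm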